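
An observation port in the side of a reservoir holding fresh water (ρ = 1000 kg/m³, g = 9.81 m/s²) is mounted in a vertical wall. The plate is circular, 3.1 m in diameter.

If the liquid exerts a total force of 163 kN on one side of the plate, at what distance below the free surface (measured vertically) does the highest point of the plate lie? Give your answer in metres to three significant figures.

d_top ≈ 0.651 m

γ = ρg = 1000 × 9.81 = 9810 N/m³ = 9.81 kN/m³.
A = π(1.55)² = 7.54768 m².
From F = γ·h_c·A, the centroid depth is h_c = 163/(9.81 × 7.54768) = 2.20143 m.
The centroid is at the centre, 1.55 m below the top of the plate, so the highest point sits at h_top = 2.20143 − 1.55 = 0.65143 m below the surface.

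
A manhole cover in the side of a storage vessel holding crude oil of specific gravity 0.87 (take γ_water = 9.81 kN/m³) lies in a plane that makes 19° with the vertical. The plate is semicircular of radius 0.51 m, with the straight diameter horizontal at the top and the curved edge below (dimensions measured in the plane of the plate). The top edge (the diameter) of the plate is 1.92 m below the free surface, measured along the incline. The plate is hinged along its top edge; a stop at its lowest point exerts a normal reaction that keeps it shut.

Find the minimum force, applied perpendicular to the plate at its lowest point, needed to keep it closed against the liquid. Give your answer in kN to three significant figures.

γ = 0.87 × 9.81 = 8.5347 kN/m³.
The plate makes 19° with the vertical, i.e. θ = 90° − 19° = 71° to the horizontal. Measuring y along the incline from the free-surface line, vertical depth h = y·sinθ with sinθ = 0.945519.
The centroid of a semicircle lies 4r/(3π) = 0.216451 m from the diameter, here below the top edge, so y_c = 1.92 + 0.216451 = 2.13645 m and h_c = 2.13645 × 0.945519 = 2.02005 m.
A = πr²/2 = π × 0.51²/2 = 0.408564 m².
Resultant F = γ·h_c·A = 8.5347 × 2.02005 × 0.408564 = 7.04386 kN.
I_c = (π/8 − 8/(9π))·r⁴ = 0.109757 × 0.51⁴ = 0.00742528 m⁴.
Centre of pressure: y_p = y_c + I_c/(y_c·A) = 2.13645 + 0.00742528/(2.13645 × 0.408564) = 2.13645 + 0.00850668 = 2.14496 m along the plane.
The resultant acts 0.216451 + 0.00850668 = 0.224958 m (along the plate) below the hinge at the top edge, so the moment about the hinge is M = F × 0.224958 = 7.04386 × 0.224958 = 1.58457 kN·m.
A normal force at the bottom, 0.51 m from the hinge, must supply this moment: P = 1.58457/0.51 = 3.107 kN.

P ≈ 3.11 kN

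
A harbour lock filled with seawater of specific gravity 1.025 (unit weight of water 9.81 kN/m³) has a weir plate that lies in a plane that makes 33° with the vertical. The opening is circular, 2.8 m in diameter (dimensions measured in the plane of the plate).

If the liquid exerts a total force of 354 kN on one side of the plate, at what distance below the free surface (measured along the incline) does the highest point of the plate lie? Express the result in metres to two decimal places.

y_top ≈ 5.42 m

γ = 1.025 × 9.81 = 10.05525 kN/m³.
A = π(1.4)² = 6.15752 m².
From F = γ·h_c·A, the centroid depth is h_c = 354/(10.05525 × 6.15752) = 5.71748 m.
The plate makes 33° with the vertical, i.e. θ = 90° − 33° = 57° to the horizontal. Measuring y along the incline from the free-surface line, vertical depth h = y·sinθ with sinθ = 0.838671.
Along the incline, y_c = h_c/sinθ = 5.71748/0.838671 = 6.81731 m.
The centroid is at the centre, 1.4 m below the top of the plate, so the highest point sits at y_top = 6.81731 − 1.4 = 5.41731 m along the incline.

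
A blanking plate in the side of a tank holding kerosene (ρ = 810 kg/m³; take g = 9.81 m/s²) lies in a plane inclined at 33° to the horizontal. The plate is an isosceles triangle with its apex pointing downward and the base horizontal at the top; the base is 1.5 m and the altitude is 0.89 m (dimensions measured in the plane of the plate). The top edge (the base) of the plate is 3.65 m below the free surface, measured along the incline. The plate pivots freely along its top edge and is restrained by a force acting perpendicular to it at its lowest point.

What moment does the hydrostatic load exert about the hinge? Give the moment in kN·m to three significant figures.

M ≈ 3.51 kN·m

γ = ρg = 810 × 9.81 / 1000 = 7.9461 kN/m³.
Let θ = 33° be the plate's angle to the horizontal; measure y along the incline from where the plane meets the free surface. Vertical depth h = y·sinθ with sinθ = 0.544639.
With the apex down, the centroid sits h/3 = 0.89/3 = 0.296667 m below the base (the top edge), so y_c = 3.65 + 0.296667 = 3.94667 m and h_c = 3.94667 × 0.544639 = 2.14951 m.
A = ½ × 1.5 × 0.89 = 0.6675 m².
Resultant F = γ·h_c·A = 7.9461 × 2.14951 × 0.6675 = 11.401 kN.
I_c = b·h³/36 = 1.5 × 0.89³/36 = 0.0293737 m⁴.
Centre of pressure: y_p = y_c + I_c/(y_c·A) = 3.94667 + 0.0293737/(3.94667 × 0.6675) = 3.94667 + 0.01115 = 3.95782 m along the plane.
The resultant acts 0.296667 + 0.01115 = 0.307817 m (along the plate) below the hinge at the top edge, so the moment about the hinge is M = F × 0.307817 = 11.401 × 0.307817 = 3.50942 kN·m.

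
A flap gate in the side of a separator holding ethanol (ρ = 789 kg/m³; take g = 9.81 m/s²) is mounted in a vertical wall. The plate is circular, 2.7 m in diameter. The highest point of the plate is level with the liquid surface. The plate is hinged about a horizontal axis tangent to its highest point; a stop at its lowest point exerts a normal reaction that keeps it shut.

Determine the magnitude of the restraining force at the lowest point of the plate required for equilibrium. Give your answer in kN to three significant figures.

P ≈ 37.4 kN

γ = ρg = 789 × 9.81 / 1000 = 7.74009 kN/m³.
The centroid is at the centre, 1.35 m below the top of the plate, so the centroid depth is h_c = 1.35 m.
A = π(1.35)² = 5.72555 m².
Resultant F = γ·h_c·A = 7.74009 × 1.35 × 5.72555 = 59.827 kN.
I_c = πr⁴/4 = π × 1.35⁴/4 = 2.6087 m⁴.
Centre of pressure: y_p = y_c + I_c/(y_c·A) = 1.35 + 2.6087/(1.35 × 5.72555) = 1.35 + 0.3375 = 1.6875 m along the plane.
The resultant acts 1.35 + 0.3375 = 1.6875 m (along the plate) below the hinge at the top edge, so the moment about the hinge is M = F × 1.6875 = 59.827 × 1.6875 = 100.958 kN·m.
A normal force at the bottom, 2.7 m from the hinge, must supply this moment: P = 100.958/2.7 = 37.3919 kN.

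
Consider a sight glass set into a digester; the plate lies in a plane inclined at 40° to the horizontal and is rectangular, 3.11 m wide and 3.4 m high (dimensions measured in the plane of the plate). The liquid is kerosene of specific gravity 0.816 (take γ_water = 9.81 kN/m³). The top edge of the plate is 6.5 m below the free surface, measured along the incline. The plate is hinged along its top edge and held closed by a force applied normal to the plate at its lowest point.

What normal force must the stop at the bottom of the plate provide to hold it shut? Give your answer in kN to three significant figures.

γ = 0.816 × 9.81 = 8.00496 kN/m³.
Let θ = 40° be the plate's angle to the horizontal; measure y along the incline from where the plane meets the free surface. Vertical depth h = y·sinθ with sinθ = 0.642788.
The centroid lies 3.4/2 = 1.7 m below the top edge, so y_c = 6.5 + 1.7 = 8.2 m and h_c = 8.2 × 0.642788 = 5.27086 m.
A = 3.11 × 3.4 = 10.574 m².
Resultant F = γ·h_c·A = 8.00496 × 5.27086 × 10.574 = 446.149 kN.
I_c = b·h³/12 = 3.11 × 3.4³/12 = 10.1863 m⁴.
Centre of pressure: y_p = y_c + I_c/(y_c·A) = 8.2 + 10.1863/(8.2 × 10.574) = 8.2 + 0.11748 = 8.31748 m along the plane.
The resultant acts 1.7 + 0.11748 = 1.81748 m (along the plate) below the hinge at the top edge, so the moment about the hinge is M = F × 1.81748 = 446.149 × 1.81748 = 810.867 kN·m.
A normal force at the bottom, 3.4 m from the hinge, must supply this moment: P = 810.867/3.4 = 238.49 kN.

P ≈ 238 kN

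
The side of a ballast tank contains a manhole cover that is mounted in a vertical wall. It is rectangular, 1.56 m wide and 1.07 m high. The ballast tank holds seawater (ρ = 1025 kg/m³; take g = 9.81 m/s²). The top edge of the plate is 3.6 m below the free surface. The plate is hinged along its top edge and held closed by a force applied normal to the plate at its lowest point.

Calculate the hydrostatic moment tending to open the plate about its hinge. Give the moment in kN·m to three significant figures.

M ≈ 38.7 kN·m

γ = ρg = 1025 × 9.81 / 1000 = 10.05525 kN/m³.
The centroid lies 1.07/2 = 0.535 m below the top edge, so the centroid depth is h_c = 3.6 + 0.535 = 4.135 m.
A = 1.56 × 1.07 = 1.6692 m².
Resultant F = γ·h_c·A = 10.05525 × 4.135 × 1.6692 = 69.4028 kN.
I_c = b·h³/12 = 1.56 × 1.07³/12 = 0.159256 m⁴.
Centre of pressure: y_p = y_c + I_c/(y_c·A) = 4.135 + 0.159256/(4.135 × 1.6692) = 4.135 + 0.0230734 = 4.15807 m along the plane.
The resultant acts 0.535 + 0.0230734 = 0.558073 m (along the plate) below the hinge at the top edge, so the moment about the hinge is M = F × 0.558073 = 69.4028 × 0.558073 = 38.7318 kN·m.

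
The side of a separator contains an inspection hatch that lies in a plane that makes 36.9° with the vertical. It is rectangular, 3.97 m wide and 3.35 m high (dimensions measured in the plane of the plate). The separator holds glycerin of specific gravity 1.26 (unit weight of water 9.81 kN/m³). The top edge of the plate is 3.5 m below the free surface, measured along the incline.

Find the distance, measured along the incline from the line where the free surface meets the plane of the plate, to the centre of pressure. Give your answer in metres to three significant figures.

γ = 1.26 × 9.81 = 12.3606 kN/m³.
The plate makes 36.9° with the vertical, i.e. θ = 90° − 36.9° = 53.1° to the horizontal. Measuring y along the incline from the free-surface line, vertical depth h = y·sinθ with sinθ = 0.799685.
The centroid lies 3.35/2 = 1.675 m below the top edge, so y_c = 3.5 + 1.675 = 5.175 m and h_c = 5.175 × 0.799685 = 4.13837 m.
A = 3.97 × 3.35 = 13.2995 m².
Resultant F = γ·h_c·A = 12.3606 × 4.13837 × 13.2995 = 680.306 kN.
I_c = b·h³/12 = 3.97 × 3.35³/12 = 12.4378 m⁴.
Centre of pressure: y_p = y_c + I_c/(y_c·A) = 5.175 + 12.4378/(5.175 × 13.2995) = 5.175 + 0.180717 = 5.35572 m along the plane.

y_p = 5.36 m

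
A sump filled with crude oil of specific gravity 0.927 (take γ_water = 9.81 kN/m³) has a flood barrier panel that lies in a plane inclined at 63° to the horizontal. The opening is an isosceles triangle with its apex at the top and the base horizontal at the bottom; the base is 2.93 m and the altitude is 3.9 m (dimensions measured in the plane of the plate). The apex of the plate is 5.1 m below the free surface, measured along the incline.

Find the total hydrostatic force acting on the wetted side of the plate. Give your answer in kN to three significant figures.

γ = 0.927 × 9.81 = 9.09387 kN/m³.
Let θ = 63° be the plate's angle to the horizontal; measure y along the incline from where the plane meets the free surface. Vertical depth h = y·sinθ with sinθ = 0.891007.
With the apex up, the centroid sits 2h/3 = 2 × 3.9/3 = 2.6 m below the apex, so y_c = 5.1 + 2.6 = 7.7 m and h_c = 7.7 × 0.891007 = 6.86075 m.
A = ½ × 2.93 × 3.9 = 5.7135 m².
Resultant F = γ·h_c·A = 9.09387 × 6.86075 × 5.7135 = 356.47 kN.

F ≈ 356 kN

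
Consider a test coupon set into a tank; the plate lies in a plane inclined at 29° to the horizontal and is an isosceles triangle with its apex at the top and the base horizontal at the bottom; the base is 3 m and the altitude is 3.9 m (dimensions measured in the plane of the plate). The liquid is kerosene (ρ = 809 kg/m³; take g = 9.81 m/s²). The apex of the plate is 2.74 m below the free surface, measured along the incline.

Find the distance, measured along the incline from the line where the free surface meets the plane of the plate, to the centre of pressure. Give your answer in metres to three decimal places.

γ = ρg = 809 × 9.81 / 1000 = 7.93629 kN/m³.
Let θ = 29° be the plate's angle to the horizontal; measure y along the incline from where the plane meets the free surface. Vertical depth h = y·sinθ with sinθ = 0.484810.
With the apex up, the centroid sits 2h/3 = 2 × 3.9/3 = 2.6 m below the apex, so y_c = 2.74 + 2.6 = 5.34 m and h_c = 5.34 × 0.484810 = 2.58889 m.
A = ½ × 3 × 3.9 = 5.85 m².
Resultant F = γ·h_c·A = 7.93629 × 2.58889 × 5.85 = 120.195 kN.
I_c = b·h³/36 = 3 × 3.9³/36 = 4.94325 m⁴.
Centre of pressure: y_p = y_c + I_c/(y_c·A) = 5.34 + 4.94325/(5.34 × 5.85) = 5.34 + 0.15824 = 5.49824 m along the plane.

y_p = 5.498 m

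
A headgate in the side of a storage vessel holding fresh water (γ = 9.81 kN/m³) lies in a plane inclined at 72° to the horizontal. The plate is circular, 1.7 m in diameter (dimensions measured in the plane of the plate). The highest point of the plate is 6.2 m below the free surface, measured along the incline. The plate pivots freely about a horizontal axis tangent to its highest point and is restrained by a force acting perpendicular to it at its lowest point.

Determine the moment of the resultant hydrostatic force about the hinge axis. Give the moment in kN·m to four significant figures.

M ≈ 130.7 kN·m

γ = 9.81 kN/m³.
Let θ = 72° be the plate's angle to the horizontal; measure y along the incline from where the plane meets the free surface. Vertical depth h = y·sinθ with sinθ = 0.951057.
The centroid is at the centre, 0.85 m below the top of the plate, so y_c = 6.2 + 0.85 = 7.05 m and h_c = 7.05 × 0.951057 = 6.70495 m.
A = π(0.85)² = 2.2698 m².
Resultant F = γ·h_c·A = 9.81 × 6.70495 × 2.2698 = 149.297 kN.
I_c = πr⁴/4 = π × 0.85⁴/4 = 0.409983 m⁴.
Centre of pressure: y_p = y_c + I_c/(y_c·A) = 7.05 + 0.409983/(7.05 × 2.2698) = 7.05 + 0.0256206 = 7.07562 m along the plane.
The resultant acts 0.85 + 0.0256206 = 0.875621 m (along the plate) below the hinge at the top edge, so the moment about the hinge is M = F × 0.875621 = 149.297 × 0.875621 = 130.728 kN·m.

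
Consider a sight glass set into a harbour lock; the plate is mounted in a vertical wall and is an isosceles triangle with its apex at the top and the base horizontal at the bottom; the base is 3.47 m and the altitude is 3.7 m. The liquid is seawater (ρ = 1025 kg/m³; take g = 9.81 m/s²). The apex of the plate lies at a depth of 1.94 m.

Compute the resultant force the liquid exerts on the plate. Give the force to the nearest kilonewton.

F ≈ 284 kN

γ = ρg = 1025 × 9.81 / 1000 = 10.05525 kN/m³.
With the apex up, the centroid sits 2h/3 = 2 × 3.7/3 = 2.46667 m below the apex, so the centroid depth is h_c = 1.94 + 2.46667 = 4.40667 m.
A = ½ × 3.47 × 3.7 = 6.4195 m².
Resultant F = γ·h_c·A = 10.05525 × 4.40667 × 6.4195 = 284.449 kN.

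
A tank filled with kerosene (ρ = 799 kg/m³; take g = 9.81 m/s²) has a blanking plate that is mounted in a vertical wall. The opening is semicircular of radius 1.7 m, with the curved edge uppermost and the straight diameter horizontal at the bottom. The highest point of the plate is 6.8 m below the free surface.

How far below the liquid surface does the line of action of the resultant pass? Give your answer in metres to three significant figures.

γ = ρg = 799 × 9.81 / 1000 = 7.83819 kN/m³.
The centroid lies 4r/(3π) = 0.721502 m above the diameter, so r − 4r/(3π) = 1.7 − 0.721502 = 0.978498 m below the topmost point, so the centroid depth is h_c = 6.8 + 0.978498 = 7.7785 m.
A = πr²/2 = π × 1.7²/2 = 4.5396 m².
Resultant F = γ·h_c·A = 7.83819 × 7.7785 × 4.5396 = 276.777 kN.
I_c = (π/8 − 8/(9π))·r⁴ = 0.109757 × 1.7⁴ = 0.916701 m⁴.
Centre of pressure: y_p = y_c + I_c/(y_c·A) = 7.7785 + 0.916701/(7.7785 × 4.5396) = 7.7785 + 0.0259606 = 7.80446 m along the plane.

h_p = 7.80 m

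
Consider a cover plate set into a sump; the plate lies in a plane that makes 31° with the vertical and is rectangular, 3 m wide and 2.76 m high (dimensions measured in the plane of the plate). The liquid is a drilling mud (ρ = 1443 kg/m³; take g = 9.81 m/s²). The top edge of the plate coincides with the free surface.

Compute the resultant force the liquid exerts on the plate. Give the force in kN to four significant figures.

γ = ρg = 1443 × 9.81 / 1000 = 14.15583 kN/m³.
The plate makes 31° with the vertical, i.e. θ = 90° − 31° = 59° to the horizontal. Measuring y along the incline from the free-surface line, vertical depth h = y·sinθ with sinθ = 0.857167.
The centroid lies 2.76/2 = 1.38 m below the top edge, so y_c = 1.38 m and h_c = 1.38 × 0.857167 = 1.18289 m.
A = 3 × 2.76 = 8.28 m².
Resultant F = γ·h_c·A = 14.15583 × 1.18289 × 8.28 = 138.647 kN.

F ≈ 138.6 kN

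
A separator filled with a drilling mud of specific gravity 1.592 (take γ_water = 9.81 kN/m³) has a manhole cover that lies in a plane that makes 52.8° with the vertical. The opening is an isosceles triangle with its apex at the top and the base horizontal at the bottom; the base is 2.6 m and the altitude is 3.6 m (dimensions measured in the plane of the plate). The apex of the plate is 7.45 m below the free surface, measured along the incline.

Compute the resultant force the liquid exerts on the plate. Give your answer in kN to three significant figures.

γ = 1.592 × 9.81 = 15.61752 kN/m³.
The plate makes 52.8° with the vertical, i.e. θ = 90° − 52.8° = 37.2° to the horizontal. Measuring y along the incline from the free-surface line, vertical depth h = y·sinθ with sinθ = 0.604599.
With the apex up, the centroid sits 2h/3 = 2 × 3.6/3 = 2.4 m below the apex, so y_c = 7.45 + 2.4 = 9.85 m and h_c = 9.85 × 0.604599 = 5.9553 m.
A = ½ × 2.6 × 3.6 = 4.68 m².
Resultant F = γ·h_c·A = 15.61752 × 5.9553 × 4.68 = 435.273 kN.

F ≈ 435 kN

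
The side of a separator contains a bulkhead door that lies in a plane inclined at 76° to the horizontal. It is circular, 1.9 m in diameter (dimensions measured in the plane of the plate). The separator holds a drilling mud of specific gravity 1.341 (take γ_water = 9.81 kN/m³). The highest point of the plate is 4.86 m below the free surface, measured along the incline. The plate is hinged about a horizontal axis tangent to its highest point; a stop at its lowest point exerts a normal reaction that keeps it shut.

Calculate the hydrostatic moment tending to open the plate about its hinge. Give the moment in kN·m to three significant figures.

M ≈ 208 kN·m

γ = 1.341 × 9.81 = 13.15521 kN/m³.
Let θ = 76° be the plate's angle to the horizontal; measure y along the incline from where the plane meets the free surface. Vertical depth h = y·sinθ with sinθ = 0.970296.
The centroid is at the centre, 0.95 m below the top of the plate, so y_c = 4.86 + 0.95 = 5.81 m and h_c = 5.81 × 0.970296 = 5.63742 m.
A = π(0.95)² = 2.83529 m².
Resultant F = γ·h_c·A = 13.15521 × 5.63742 × 2.83529 = 210.269 kN.
I_c = πr⁴/4 = π × 0.95⁴/4 = 0.639712 m⁴.
Centre of pressure: y_p = y_c + I_c/(y_c·A) = 5.81 + 0.639712/(5.81 × 2.83529) = 5.81 + 0.0388339 = 5.84883 m along the plane.
The resultant acts 0.95 + 0.0388339 = 0.988834 m (along the plate) below the hinge at the top edge, so the moment about the hinge is M = F × 0.988834 = 210.269 × 0.988834 = 207.921 kN·m.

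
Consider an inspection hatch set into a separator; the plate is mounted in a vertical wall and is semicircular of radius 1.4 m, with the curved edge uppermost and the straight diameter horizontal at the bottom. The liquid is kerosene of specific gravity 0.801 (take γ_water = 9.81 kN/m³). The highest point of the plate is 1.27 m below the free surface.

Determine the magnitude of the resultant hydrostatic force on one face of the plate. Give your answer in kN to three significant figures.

F ≈ 50.2 kN

γ = 0.801 × 9.81 = 7.85781 kN/m³.
The centroid lies 4r/(3π) = 0.594178 m above the diameter, so r − 4r/(3π) = 1.4 − 0.594178 = 0.805822 m below the topmost point, so the centroid depth is h_c = 1.27 + 0.805822 = 2.07582 m.
A = πr²/2 = π × 1.4²/2 = 3.07876 m².
Resultant F = γ·h_c·A = 7.85781 × 2.07582 × 3.07876 = 50.2189 kN.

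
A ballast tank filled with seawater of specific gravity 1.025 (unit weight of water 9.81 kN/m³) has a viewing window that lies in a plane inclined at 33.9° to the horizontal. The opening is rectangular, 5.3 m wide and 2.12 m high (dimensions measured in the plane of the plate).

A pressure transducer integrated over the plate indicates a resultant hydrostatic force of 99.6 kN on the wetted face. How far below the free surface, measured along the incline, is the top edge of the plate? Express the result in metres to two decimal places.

y_top ≈ 0.52 m

γ = 1.025 × 9.81 = 10.05525 kN/m³.
A = 5.3 × 2.12 = 11.236 m².
From F = γ·h_c·A, the centroid depth is h_c = 99.6/(10.05525 × 11.236) = 0.881566 m.
Let θ = 33.9° be the plate's angle to the horizontal; measure y along the incline from where the plane meets the free surface. Vertical depth h = y·sinθ with sinθ = 0.557745.
Along the incline, y_c = h_c/sinθ = 0.881566/0.557745 = 1.58059 m.
The centroid lies 2.12/2 = 1.06 m below the top edge, so the top edge sits at y_top = 1.58059 − 1.06 = 0.52059 m along the incline.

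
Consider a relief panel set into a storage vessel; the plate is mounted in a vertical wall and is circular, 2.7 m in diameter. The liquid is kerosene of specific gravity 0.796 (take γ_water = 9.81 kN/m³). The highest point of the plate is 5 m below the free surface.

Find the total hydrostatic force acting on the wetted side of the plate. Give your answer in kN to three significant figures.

F ≈ 284 kN

γ = 0.796 × 9.81 = 7.80876 kN/m³.
The centroid is at the centre, 1.35 m below the top of the plate, so the centroid depth is h_c = 5 + 1.35 = 6.35 m.
A = π(1.35)² = 5.72555 m².
Resultant F = γ·h_c·A = 7.80876 × 6.35 × 5.72555 = 283.905 kN.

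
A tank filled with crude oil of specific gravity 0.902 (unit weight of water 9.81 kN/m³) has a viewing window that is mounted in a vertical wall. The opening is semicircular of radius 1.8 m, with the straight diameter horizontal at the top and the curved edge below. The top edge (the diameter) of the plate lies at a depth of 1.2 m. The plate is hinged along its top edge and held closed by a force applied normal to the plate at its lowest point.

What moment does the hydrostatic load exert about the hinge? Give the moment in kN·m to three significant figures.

γ = 0.902 × 9.81 = 8.84862 kN/m³.
The centroid of a semicircle lies 4r/(3π) = 0.763944 m from the diameter, here below the top edge, so the centroid depth is h_c = 1.2 + 0.763944 = 1.96394 m.
A = πr²/2 = π × 1.8²/2 = 5.08938 m².
Resultant F = γ·h_c·A = 8.84862 × 1.96394 × 5.08938 = 88.4441 kN.
I_c = (π/8 − 8/(9π))·r⁴ = 0.109757 × 1.8⁴ = 1.15219 m⁴.
Centre of pressure: y_p = y_c + I_c/(y_c·A) = 1.96394 + 1.15219/(1.96394 × 5.08938) = 1.96394 + 0.115274 = 2.07921 m along the plane.
The resultant acts 0.763944 + 0.115274 = 0.879218 m (along the plate) below the hinge at the top edge, so the moment about the hinge is M = F × 0.879218 = 88.4441 × 0.879218 = 77.7616 kN·m.

M ≈ 77.8 kN·m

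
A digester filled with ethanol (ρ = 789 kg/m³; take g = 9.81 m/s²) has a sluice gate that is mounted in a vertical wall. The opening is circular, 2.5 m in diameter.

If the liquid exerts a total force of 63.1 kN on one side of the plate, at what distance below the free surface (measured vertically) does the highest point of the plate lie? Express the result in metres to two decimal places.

γ = ρg = 789 × 9.81 / 1000 = 7.74009 kN/m³.
A = π(1.25)² = 4.90874 m².
From F = γ·h_c·A, the centroid depth is h_c = 63.1/(7.74009 × 4.90874) = 1.66078 m.
The centroid is at the centre, 1.25 m below the top of the plate, so the highest point sits at h_top = 1.66078 − 1.25 = 0.41078 m below the surface.

d_top ≈ 0.41 m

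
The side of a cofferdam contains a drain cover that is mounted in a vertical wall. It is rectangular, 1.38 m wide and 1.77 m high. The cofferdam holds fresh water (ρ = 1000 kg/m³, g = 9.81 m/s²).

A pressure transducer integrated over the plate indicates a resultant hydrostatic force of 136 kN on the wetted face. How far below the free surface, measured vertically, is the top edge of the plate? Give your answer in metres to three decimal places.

d_top ≈ 4.791 m

γ = ρg = 1000 × 9.81 = 9810 N/m³ = 9.81 kN/m³.
A = 1.38 × 1.77 = 2.4426 m².
From F = γ·h_c·A, the centroid depth is h_c = 136/(9.81 × 2.4426) = 5.67568 m.
The centroid lies 1.77/2 = 0.885 m below the top edge, so the top edge sits at h_top = 5.67568 − 0.885 = 4.79068 m below the surface.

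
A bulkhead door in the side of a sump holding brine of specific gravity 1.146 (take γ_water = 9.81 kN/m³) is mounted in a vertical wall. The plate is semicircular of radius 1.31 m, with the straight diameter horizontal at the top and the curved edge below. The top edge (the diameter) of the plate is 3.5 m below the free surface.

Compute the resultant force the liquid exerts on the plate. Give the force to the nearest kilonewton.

F ≈ 123 kN

γ = 1.146 × 9.81 = 11.24226 kN/m³.
The centroid of a semicircle lies 4r/(3π) = 0.555981 m from the diameter, here below the top edge, so the centroid depth is h_c = 3.5 + 0.555981 = 4.05598 m.
A = πr²/2 = π × 1.31²/2 = 2.69564 m².
Resultant F = γ·h_c·A = 11.24226 × 4.05598 × 2.69564 = 122.917 kN.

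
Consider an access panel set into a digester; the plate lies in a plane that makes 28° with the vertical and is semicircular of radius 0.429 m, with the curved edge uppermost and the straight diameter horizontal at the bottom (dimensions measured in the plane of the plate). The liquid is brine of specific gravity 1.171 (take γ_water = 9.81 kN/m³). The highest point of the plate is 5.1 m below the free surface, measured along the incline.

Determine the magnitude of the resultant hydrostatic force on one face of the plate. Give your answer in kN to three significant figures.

F ≈ 15.7 kN

γ = 1.171 × 9.81 = 11.48751 kN/m³.
The plate makes 28° with the vertical, i.e. θ = 90° − 28° = 62° to the horizontal. Measuring y along the incline from the free-surface line, vertical depth h = y·sinθ with sinθ = 0.882948.
The centroid lies 4r/(3π) = 0.182073 m above the diameter, so r − 4r/(3π) = 0.429 − 0.182073 = 0.246927 m below the topmost point, so y_c = 5.1 + 0.246927 = 5.34693 m and h_c = 5.34693 × 0.882948 = 4.72106 m.
A = πr²/2 = π × 0.429²/2 = 0.289091 m².
Resultant F = γ·h_c·A = 11.48751 × 4.72106 × 0.289091 = 15.6783 kN.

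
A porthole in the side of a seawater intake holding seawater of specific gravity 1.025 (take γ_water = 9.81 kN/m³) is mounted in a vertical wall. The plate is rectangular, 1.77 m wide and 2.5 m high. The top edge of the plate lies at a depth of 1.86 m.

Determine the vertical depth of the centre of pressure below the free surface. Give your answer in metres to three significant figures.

h_p = 3.28 m

γ = 1.025 × 9.81 = 10.05525 kN/m³.
The centroid lies 2.5/2 = 1.25 m below the top edge, so the centroid depth is h_c = 1.86 + 1.25 = 3.11 m.
A = 1.77 × 2.5 = 4.425 m².
Resultant F = γ·h_c·A = 10.05525 × 3.11 × 4.425 = 138.378 kN.
I_c = b·h³/12 = 1.77 × 2.5³/12 = 2.30469 m⁴.
Centre of pressure: y_p = y_c + I_c/(y_c·A) = 3.11 + 2.30469/(3.11 × 4.425) = 3.11 + 0.167471 = 3.27747 m along the plane.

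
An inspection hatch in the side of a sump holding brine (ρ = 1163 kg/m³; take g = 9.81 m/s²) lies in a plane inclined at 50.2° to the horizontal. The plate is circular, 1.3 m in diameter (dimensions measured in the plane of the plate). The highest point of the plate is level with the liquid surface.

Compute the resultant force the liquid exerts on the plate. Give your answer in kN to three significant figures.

F ≈ 7.56 kN

γ = ρg = 1163 × 9.81 / 1000 = 11.40903 kN/m³.
Let θ = 50.2° be the plate's angle to the horizontal; measure y along the incline from where the plane meets the free surface. Vertical depth h = y·sinθ with sinθ = 0.768284.
The centroid is at the centre, 0.65 m below the top of the plate, so y_c = 0.65 m and h_c = 0.65 × 0.768284 = 0.499385 m.
A = π(0.65)² = 1.32732 m².
Resultant F = γ·h_c·A = 11.40903 × 0.499385 × 1.32732 = 7.5624 kN.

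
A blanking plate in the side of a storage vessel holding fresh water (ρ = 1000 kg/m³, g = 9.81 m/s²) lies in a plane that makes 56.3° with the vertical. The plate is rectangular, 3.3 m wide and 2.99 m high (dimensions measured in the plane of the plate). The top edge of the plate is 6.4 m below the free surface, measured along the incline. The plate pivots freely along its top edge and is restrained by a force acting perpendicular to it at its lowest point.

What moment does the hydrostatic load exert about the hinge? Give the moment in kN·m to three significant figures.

M ≈ 674 kN·m

γ = ρg = 1000 × 9.81 = 9810 N/m³ = 9.81 kN/m³.
The plate makes 56.3° with the vertical, i.e. θ = 90° − 56.3° = 33.7° to the horizontal. Measuring y along the incline from the free-surface line, vertical depth h = y·sinθ with sinθ = 0.554844.
The centroid lies 2.99/2 = 1.495 m below the top edge, so y_c = 6.4 + 1.495 = 7.895 m and h_c = 7.895 × 0.554844 = 4.38049 m.
A = 3.3 × 2.99 = 9.867 m².
Resultant F = γ·h_c·A = 9.81 × 4.38049 × 9.867 = 424.011 kN.
I_c = b·h³/12 = 3.3 × 2.99³/12 = 7.351 m⁴.
Centre of pressure: y_p = y_c + I_c/(y_c·A) = 7.895 + 7.351/(7.895 × 9.867) = 7.895 + 0.0943646 = 7.98936 m along the plane.
The resultant acts 1.495 + 0.0943646 = 1.58936 m (along the plate) below the hinge at the top edge, so the moment about the hinge is M = F × 1.58936 = 424.011 × 1.58936 = 673.906 kN·m.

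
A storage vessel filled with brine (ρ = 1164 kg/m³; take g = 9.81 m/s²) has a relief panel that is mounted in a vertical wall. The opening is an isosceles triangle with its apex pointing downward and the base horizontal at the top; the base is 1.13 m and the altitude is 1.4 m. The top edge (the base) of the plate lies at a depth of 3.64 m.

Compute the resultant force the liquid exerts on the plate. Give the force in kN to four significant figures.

γ = ρg = 1164 × 9.81 / 1000 = 11.41884 kN/m³.
With the apex down, the centroid sits h/3 = 1.4/3 = 0.466667 m below the base (the top edge), so the centroid depth is h_c = 3.64 + 0.466667 = 4.10667 m.
A = ½ × 1.13 × 1.4 = 0.791 m².
Resultant F = γ·h_c·A = 11.41884 × 4.10667 × 0.791 = 37.0927 kN.

F ≈ 37.09 kN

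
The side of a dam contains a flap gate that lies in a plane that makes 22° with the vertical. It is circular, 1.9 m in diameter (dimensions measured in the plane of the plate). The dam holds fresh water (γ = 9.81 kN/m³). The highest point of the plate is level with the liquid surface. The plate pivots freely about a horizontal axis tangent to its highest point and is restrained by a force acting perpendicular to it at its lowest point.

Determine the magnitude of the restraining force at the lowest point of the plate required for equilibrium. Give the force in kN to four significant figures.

γ = 9.81 kN/m³.
The plate makes 22° with the vertical, i.e. θ = 90° − 22° = 68° to the horizontal. Measuring y along the incline from the free-surface line, vertical depth h = y·sinθ with sinθ = 0.927184.
The centroid is at the centre, 0.95 m below the top of the plate, so y_c = 0.95 m and h_c = 0.95 × 0.927184 = 0.880825 m.
A = π(0.95)² = 2.83529 m².
Resultant F = γ·h_c·A = 9.81 × 0.880825 × 2.83529 = 24.4994 kN.
I_c = πr⁴/4 = π × 0.95⁴/4 = 0.639712 m⁴.
Centre of pressure: y_p = y_c + I_c/(y_c·A) = 0.95 + 0.639712/(0.95 × 2.83529) = 0.95 + 0.2375 = 1.1875 m along the plane.
The resultant acts 0.95 + 0.2375 = 1.1875 m (along the plate) below the hinge at the top edge, so the moment about the hinge is M = F × 1.1875 = 24.4994 × 1.1875 = 29.093 kN·m.
A normal force at the bottom, 1.9 m from the hinge, must supply this moment: P = 29.093/1.9 = 15.3121 kN.

P ≈ 15.31 kN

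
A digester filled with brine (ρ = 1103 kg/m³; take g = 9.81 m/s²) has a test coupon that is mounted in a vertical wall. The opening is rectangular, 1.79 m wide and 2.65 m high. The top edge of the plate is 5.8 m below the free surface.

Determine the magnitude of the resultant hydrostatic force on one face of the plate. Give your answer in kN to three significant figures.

F ≈ 366 kN

γ = ρg = 1103 × 9.81 / 1000 = 10.82043 kN/m³.
The centroid lies 2.65/2 = 1.325 m below the top edge, so the centroid depth is h_c = 5.8 + 1.325 = 7.125 m.
A = 1.79 × 2.65 = 4.7435 m².
Resultant F = γ·h_c·A = 10.82043 × 7.125 × 4.7435 = 365.703 kN.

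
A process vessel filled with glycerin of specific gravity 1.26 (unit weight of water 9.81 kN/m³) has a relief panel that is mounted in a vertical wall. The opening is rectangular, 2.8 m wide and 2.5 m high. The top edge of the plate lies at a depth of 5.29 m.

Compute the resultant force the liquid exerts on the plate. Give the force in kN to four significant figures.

F ≈ 565.9 kN

γ = 1.26 × 9.81 = 12.3606 kN/m³.
The centroid lies 2.5/2 = 1.25 m below the top edge, so the centroid depth is h_c = 5.29 + 1.25 = 6.54 m.
A = 2.8 × 2.5 = 7 m².
Resultant F = γ·h_c·A = 12.3606 × 6.54 × 7 = 565.868 kN.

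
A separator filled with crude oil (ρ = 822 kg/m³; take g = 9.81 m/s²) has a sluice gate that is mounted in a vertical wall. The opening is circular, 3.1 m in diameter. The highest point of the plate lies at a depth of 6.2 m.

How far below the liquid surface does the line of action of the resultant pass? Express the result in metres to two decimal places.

h_p = 7.83 m

γ = ρg = 822 × 9.81 / 1000 = 8.06382 kN/m³.
The centroid is at the centre, 1.55 m below the top of the plate, so the centroid depth is h_c = 6.2 + 1.55 = 7.75 m.
A = π(1.55)² = 7.54768 m².
Resultant F = γ·h_c·A = 8.06382 × 7.75 × 7.54768 = 471.689 kN.
I_c = πr⁴/4 = π × 1.55⁴/4 = 4.53332 m⁴.
Centre of pressure: y_p = y_c + I_c/(y_c·A) = 7.75 + 4.53332/(7.75 × 7.54768) = 7.75 + 0.0774999 = 7.8275 m along the plane.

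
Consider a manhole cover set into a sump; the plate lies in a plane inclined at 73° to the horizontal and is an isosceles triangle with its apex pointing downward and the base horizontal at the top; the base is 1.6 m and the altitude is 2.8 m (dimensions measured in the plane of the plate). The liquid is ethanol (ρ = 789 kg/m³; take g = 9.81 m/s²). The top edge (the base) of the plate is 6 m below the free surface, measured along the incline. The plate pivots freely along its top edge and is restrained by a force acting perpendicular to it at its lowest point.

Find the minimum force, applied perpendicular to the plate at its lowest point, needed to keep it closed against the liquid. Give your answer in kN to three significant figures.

P ≈ 40.9 kN

γ = ρg = 789 × 9.81 / 1000 = 7.74009 kN/m³.
Let θ = 73° be the plate's angle to the horizontal; measure y along the incline from where the plane meets the free surface. Vertical depth h = y·sinθ with sinθ = 0.956305.
With the apex down, the centroid sits h/3 = 2.8/3 = 0.933333 m below the base (the top edge), so y_c = 6 + 0.933333 = 6.93333 m and h_c = 6.93333 × 0.956305 = 6.63038 m.
A = ½ × 1.6 × 2.8 = 2.24 m².
Resultant F = γ·h_c·A = 7.74009 × 6.63038 × 2.24 = 114.956 kN.
I_c = b·h³/36 = 1.6 × 2.8³/36 = 0.975644 m⁴.
Centre of pressure: y_p = y_c + I_c/(y_c·A) = 6.93333 + 0.975644/(6.93333 × 2.24) = 6.93333 + 0.0628205 = 6.99615 m along the plane.
The resultant acts 0.933333 + 0.0628205 = 0.996153 m (along the plate) below the hinge at the top edge, so the moment about the hinge is M = F × 0.996153 = 114.956 × 0.996153 = 114.514 kN·m.
A normal force at the bottom, 2.8 m from the hinge, must supply this moment: P = 114.514/2.8 = 40.8979 kN.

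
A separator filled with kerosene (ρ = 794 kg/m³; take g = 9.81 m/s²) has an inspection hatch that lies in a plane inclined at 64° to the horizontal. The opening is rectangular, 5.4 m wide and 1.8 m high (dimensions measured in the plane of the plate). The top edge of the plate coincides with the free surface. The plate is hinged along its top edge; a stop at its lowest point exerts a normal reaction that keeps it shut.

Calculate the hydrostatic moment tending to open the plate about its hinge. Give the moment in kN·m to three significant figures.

M ≈ 73.5 kN·m

γ = ρg = 794 × 9.81 / 1000 = 7.78914 kN/m³.
Let θ = 64° be the plate's angle to the horizontal; measure y along the incline from where the plane meets the free surface. Vertical depth h = y·sinθ with sinθ = 0.898794.
The centroid lies 1.8/2 = 0.9 m below the top edge, so y_c = 0.9 m and h_c = 0.9 × 0.898794 = 0.808915 m.
A = 5.4 × 1.8 = 9.72 m².
Resultant F = γ·h_c·A = 7.78914 × 0.808915 × 9.72 = 61.2433 kN.
I_c = b·h³/12 = 5.4 × 1.8³/12 = 2.6244 m⁴.
Centre of pressure: y_p = y_c + I_c/(y_c·A) = 0.9 + 2.6244/(0.9 × 9.72) = 0.9 + 0.3 = 1.2 m along the plane.
The resultant acts 0.9 + 0.3 = 1.2 m (along the plate) below the hinge at the top edge, so the moment about the hinge is M = F × 1.2 = 61.2433 × 1.2 = 73.492 kN·m.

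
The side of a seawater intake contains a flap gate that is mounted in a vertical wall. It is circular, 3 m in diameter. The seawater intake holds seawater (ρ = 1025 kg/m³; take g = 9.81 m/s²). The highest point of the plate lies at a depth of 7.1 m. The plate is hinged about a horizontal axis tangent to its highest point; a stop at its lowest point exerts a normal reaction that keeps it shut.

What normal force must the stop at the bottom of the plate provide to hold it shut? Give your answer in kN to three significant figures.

P ≈ 319 kN

γ = ρg = 1025 × 9.81 / 1000 = 10.05525 kN/m³.
The centroid is at the centre, 1.5 m below the top of the plate, so the centroid depth is h_c = 7.1 + 1.5 = 8.6 m.
A = π(1.5)² = 7.06858 m².
Resultant F = γ·h_c·A = 10.05525 × 8.6 × 7.06858 = 611.257 kN.
I_c = πr⁴/4 = π × 1.5⁴/4 = 3.97608 m⁴.
Centre of pressure: y_p = y_c + I_c/(y_c·A) = 8.6 + 3.97608/(8.6 × 7.06858) = 8.6 + 0.065407 = 8.66541 m along the plane.
The resultant acts 1.5 + 0.065407 = 1.56541 m (along the plate) below the hinge at the top edge, so the moment about the hinge is M = F × 1.56541 = 611.257 × 1.56541 = 956.868 kN·m.
A normal force at the bottom, 3 m from the hinge, must supply this moment: P = 956.868/3 = 318.956 kN.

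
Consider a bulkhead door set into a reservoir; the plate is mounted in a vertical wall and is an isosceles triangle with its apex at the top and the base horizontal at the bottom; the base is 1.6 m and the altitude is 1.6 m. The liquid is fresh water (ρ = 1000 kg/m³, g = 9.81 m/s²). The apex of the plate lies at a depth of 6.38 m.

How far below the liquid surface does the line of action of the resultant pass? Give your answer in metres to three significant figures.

γ = ρg = 1000 × 9.81 = 9810 N/m³ = 9.81 kN/m³.
With the apex up, the centroid sits 2h/3 = 2 × 1.6/3 = 1.06667 m below the apex, so the centroid depth is h_c = 6.38 + 1.06667 = 7.44667 m.
A = ½ × 1.6 × 1.6 = 1.28 m².
Resultant F = γ·h_c·A = 9.81 × 7.44667 × 1.28 = 93.5063 kN.
I_c = b·h³/36 = 1.6 × 1.6³/36 = 0.182044 m⁴.
Centre of pressure: y_p = y_c + I_c/(y_c·A) = 7.44667 + 0.182044/(7.44667 × 1.28) = 7.44667 + 0.0190987 = 7.46577 m along the plane.

h_p = 7.47 m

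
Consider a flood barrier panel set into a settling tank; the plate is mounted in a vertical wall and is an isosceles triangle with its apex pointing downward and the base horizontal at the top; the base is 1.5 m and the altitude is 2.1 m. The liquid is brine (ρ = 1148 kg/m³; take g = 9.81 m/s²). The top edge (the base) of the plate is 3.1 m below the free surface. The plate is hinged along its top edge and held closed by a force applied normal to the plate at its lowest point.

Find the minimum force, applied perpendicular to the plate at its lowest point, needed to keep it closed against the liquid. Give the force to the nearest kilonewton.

γ = ρg = 1148 × 9.81 / 1000 = 11.26188 kN/m³.
With the apex down, the centroid sits h/3 = 2.1/3 = 0.7 m below the base (the top edge), so the centroid depth is h_c = 3.1 + 0.7 = 3.8 m.
A = ½ × 1.5 × 2.1 = 1.575 m².
Resultant F = γ·h_c·A = 11.26188 × 3.8 × 1.575 = 67.4024 kN.
I_c = b·h³/36 = 1.5 × 2.1³/36 = 0.385875 m⁴.
Centre of pressure: y_p = y_c + I_c/(y_c·A) = 3.8 + 0.385875/(3.8 × 1.575) = 3.8 + 0.0644737 = 3.86447 m along the plane.
The resultant acts 0.7 + 0.0644737 = 0.764474 m (along the plate) below the hinge at the top edge, so the moment about the hinge is M = F × 0.764474 = 67.4024 × 0.764474 = 51.5274 kN·m.
A normal force at the bottom, 2.1 m from the hinge, must supply this moment: P = 51.5274/2.1 = 24.5369 kN.

P ≈ 25 kN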